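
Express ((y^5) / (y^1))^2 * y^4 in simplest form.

Inside the bracket: y^4
Raise to the power 2: y^8
Multiply by y^4: add exponents.

y^12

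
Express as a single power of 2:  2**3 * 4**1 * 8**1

2**3 = 2**3; 4**1 = 2**2; 8**1 = 2**3
Combine exponents: 2**8

2**8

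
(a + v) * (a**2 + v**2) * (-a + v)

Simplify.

-a**4 + v**4

Pair the conjugate factors: (v+a)(v-a) = -a**2 + v**2, then repeat with the next factor.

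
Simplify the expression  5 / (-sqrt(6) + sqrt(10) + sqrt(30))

Group as (sqrt(10) + sqrt(30)) - sqrt(6); multiply by (sqrt(10) + sqrt(30)) + sqrt(6), then rationalise the remaining surd.

(-85*sqrt(6) - 35*sqrt(30) + 65*sqrt(10) + 150*sqrt(2))/22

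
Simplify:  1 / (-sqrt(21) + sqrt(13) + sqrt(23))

(-15*sqrt(21) + 11*sqrt(23) + 31*sqrt(13) + 2*sqrt(6279))/971

Group as (sqrt(13) + sqrt(23)) - sqrt(21); multiply by (sqrt(13) + sqrt(23)) + sqrt(21), then rationalise the remaining surd.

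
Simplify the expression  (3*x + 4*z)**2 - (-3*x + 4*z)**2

Only the odd-power cross terms survive.

48*x*z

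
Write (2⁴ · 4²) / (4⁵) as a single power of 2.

2^(-2)

2⁴ = 2^4; 4² = 2^4; 4⁵ = 2^10
Combine exponents: 2^(-2)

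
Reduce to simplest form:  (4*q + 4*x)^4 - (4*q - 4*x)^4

Write as f((4*q),(4*x)) - f((4*q),-(4*x)) and expand.

2048*q*x*(q^2 + x^2)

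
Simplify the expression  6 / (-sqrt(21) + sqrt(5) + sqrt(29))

(-26*sqrt(21) - 6*sqrt(29) + 90*sqrt(5) + 4*sqrt(3045))/137

Group as (sqrt(5) + sqrt(29)) - sqrt(21); multiply by (sqrt(5) + sqrt(29)) + sqrt(21), then rationalise the remaining surd.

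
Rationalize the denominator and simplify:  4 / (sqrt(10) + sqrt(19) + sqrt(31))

Group as (sqrt(10) + sqrt(19)) + sqrt(31); multiply by (sqrt(10) + sqrt(19)) - sqrt(31), then rationalise the remaining surd.

(-2*sqrt(5890) - 2*sqrt(31) + 22*sqrt(19) + 40*sqrt(10))/189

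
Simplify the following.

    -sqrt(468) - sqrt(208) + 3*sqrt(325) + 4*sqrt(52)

sqrt(468) = 6*sqrt(13); sqrt(208) = 4*sqrt(13); 3*sqrt(325) = 15*sqrt(13); 4*sqrt(52) = 8*sqrt(13)
Combine: (-6 - 4 + 15 + 8)·sqrt(13) = 13*sqrt(13)

13*sqrt(13)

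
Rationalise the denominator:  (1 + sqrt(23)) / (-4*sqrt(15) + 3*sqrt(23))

(-4*sqrt(345) - 69 - 4*sqrt(15) - 3*sqrt(23))/33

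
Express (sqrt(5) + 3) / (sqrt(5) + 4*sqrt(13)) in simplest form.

(-3*sqrt(5) - 5 + 4*sqrt(65) + 12*sqrt(13))/203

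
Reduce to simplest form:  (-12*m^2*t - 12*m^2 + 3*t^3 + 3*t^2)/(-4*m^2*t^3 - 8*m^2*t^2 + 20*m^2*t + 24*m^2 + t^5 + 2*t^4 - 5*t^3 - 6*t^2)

Factor: -12*m^2*t - 12*m^2 + 3*t^3 + 3*t^2 = 3*(-2*m + t)*(t + 1)*(2*m + t);  -4*m^2*t^3 - 8*m^2*t^2 + 20*m^2*t + 24*m^2 + t^5 + 2*t^4 - 5*t^3 - 6*t^2 = (t - 2)*(-2*m + t)*(2*m + t)*(t + 1)*(t + 3)
Cancel the common factors (-2*m + t), (t + 1), (2*m + t).

3/(t^2 + t - 6)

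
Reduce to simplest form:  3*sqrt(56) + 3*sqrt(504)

24*sqrt(14)

3*sqrt(56) = 6*sqrt(14); 3*sqrt(504) = 18*sqrt(14)
Combine: (6 + 18)·sqrt(14) = 24*sqrt(14)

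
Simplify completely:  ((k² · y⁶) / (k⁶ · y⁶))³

k^(-12)

Inside the bracket: (k^-4)
Raise to the power 3: (k^-12)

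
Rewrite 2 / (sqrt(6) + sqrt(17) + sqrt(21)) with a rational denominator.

(-3*sqrt(238) + sqrt(21) + 5*sqrt(17) + 16*sqrt(6))/101

Group as (sqrt(6) + sqrt(17)) + sqrt(21); multiply by (sqrt(6) + sqrt(17)) - sqrt(21), then rationalise the remaining surd.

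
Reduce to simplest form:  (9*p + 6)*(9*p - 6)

81*p**2 - 36

Difference of squares with P = 9*p, Q = 6.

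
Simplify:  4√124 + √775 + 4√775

33*√31

4√124 = 8*√31; √775 = 5*√31; 4√775 = 20*√31
Combine: (8 + 5 + 20)·√31 = 33*√31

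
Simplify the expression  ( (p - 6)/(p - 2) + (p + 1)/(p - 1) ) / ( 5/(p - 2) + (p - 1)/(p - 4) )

(2*p^3 - 16*p^2 + 36*p - 16)/(p^3 + p^2 - 20*p + 18)

Numerator: (p - 6)/(p - 2) + (p + 1)/(p - 1) = (2*p^2 - 8*p + 4)/(p^2 - 3*p + 2)
Denominator: 5/(p - 2) + (p - 1)/(p - 4) = (p^2 + 2*p - 18)/(p^2 - 6*p + 8)
Divide: ((2*p^2 - 8*p + 4)/(p^2 - 3*p + 2)) · ((p^2 - 6*p + 8)/(p^2 + 2*p - 18)) = (2*p^3 - 16*p^2 + 36*p - 16)/(p^3 + p^2 - 20*p + 18)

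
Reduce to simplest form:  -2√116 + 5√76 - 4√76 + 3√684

2√116 = 4*√29; 5√76 = 10*√19; 4√76 = 8*√19; 3√684 = 18*√19

-4*√29 + 20*√19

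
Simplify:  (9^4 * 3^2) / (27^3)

3^1

9^4 = 3^8; 3^2 = 3^2; 27^3 = 3^9
Combine exponents: 3^1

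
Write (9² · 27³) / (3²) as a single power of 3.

3^11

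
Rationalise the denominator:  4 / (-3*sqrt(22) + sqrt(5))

(-12*sqrt(22) - 4*sqrt(5))/193

Multiply numerator and denominator by sqrt(5) + 3*sqrt(22).
Denominator becomes -193; numerator becomes 4*sqrt(5) + 12*sqrt(22).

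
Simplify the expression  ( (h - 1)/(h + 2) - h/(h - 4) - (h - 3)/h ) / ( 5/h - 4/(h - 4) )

(-h^3 - 2*h^2 + 6*h - 24)/(h^2 - 18*h - 40)

Numerator: (h - 1)/(h + 2) - h/(h - 4) - (h - 3)/h = (-h^3 - 2*h^2 + 6*h - 24)/(h^3 - 2*h^2 - 8*h)
Denominator: 5/h - 4/(h - 4) = (h - 20)/(h^2 - 4*h)
Divide: ((-h^3 - 2*h^2 + 6*h - 24)/(h^3 - 2*h^2 - 8*h)) · ((h^2 - 4*h)/(h - 20)) = (-h^3 - 2*h^2 + 6*h - 24)/(h^2 - 18*h - 40)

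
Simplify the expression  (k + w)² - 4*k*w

After expansion: k² - 2*k*w + w² — a perfect-square trinomial.

(k - w)²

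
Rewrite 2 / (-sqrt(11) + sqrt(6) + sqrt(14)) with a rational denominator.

(-18*sqrt(11) + 6*sqrt(14) + 38*sqrt(6) + 8*sqrt(231))/255

Group as (sqrt(6) + sqrt(14)) - sqrt(11); multiply by (sqrt(6) + sqrt(14)) + sqrt(11), then rationalise the remaining surd.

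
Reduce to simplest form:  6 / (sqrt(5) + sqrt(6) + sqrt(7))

Group as (sqrt(5) + sqrt(6)) + sqrt(7); multiply by (sqrt(5) + sqrt(6)) - sqrt(7), then rationalise the remaining surd.

(-3*sqrt(210) + 6*sqrt(7) + 9*sqrt(6) + 12*sqrt(5))/26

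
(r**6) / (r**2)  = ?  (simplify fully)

Quotient: r**4

r**4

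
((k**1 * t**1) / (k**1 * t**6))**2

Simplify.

Inside the bracket: (t**-5)
Raise to the power 2: (t**-10)

t**(-10)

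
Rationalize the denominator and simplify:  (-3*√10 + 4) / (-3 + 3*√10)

(-26 + √10)/27

Multiply numerator and denominator by -3*√10 - 3.
Denominator becomes -81; numerator becomes -3*√10 + 78.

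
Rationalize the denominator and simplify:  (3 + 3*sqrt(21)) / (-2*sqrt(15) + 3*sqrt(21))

(2*sqrt(15) + 3*sqrt(21) + 6*sqrt(35) + 63)/43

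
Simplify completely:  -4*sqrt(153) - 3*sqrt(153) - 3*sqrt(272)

4*sqrt(153) = 12*sqrt(17); 3*sqrt(153) = 9*sqrt(17); 3*sqrt(272) = 12*sqrt(17)
Combine: (-12 - 9 - 12)·sqrt(17) = -33*sqrt(17)

-33*sqrt(17)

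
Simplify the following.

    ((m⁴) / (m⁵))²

Inside the bracket: (m^-1)
Raise to the power 2: (m^-2)

m^(-2)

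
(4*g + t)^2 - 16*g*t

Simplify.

Expanding gives 16*g^2 - 8*g*t + t^2, a perfect square.

(4*g - t)^2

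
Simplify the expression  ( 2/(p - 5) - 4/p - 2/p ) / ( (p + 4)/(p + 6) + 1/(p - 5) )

Numerator: 2/(p - 5) - 4/p - 2/p = (-4*p + 30)/(p² - 5*p)
Denominator: (p + 4)/(p + 6) + 1/(p - 5) = (p² - 14)/(p² + p - 30)
Divide: ((-4*p + 30)/(p² - 5*p)) · ((p² + p - 30)/(p² - 14)) = (-4*p² + 6*p + 180)/(p³ - 14*p)

(-4*p² + 6*p + 180)/(p³ - 14*p)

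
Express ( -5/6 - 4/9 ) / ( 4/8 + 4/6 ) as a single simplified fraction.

-23/21

Numerator: -5/6 - 4/9 = -23/18
Denominator: 4/8 + 4/6 = 7/6
Divide: (-23/18) · (6/7) = -23/21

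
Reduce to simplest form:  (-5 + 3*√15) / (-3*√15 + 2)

(-125 + 9*√15)/131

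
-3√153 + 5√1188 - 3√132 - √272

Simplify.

-13*√17 + 24*√33

3√153 = 9*√17; 5√1188 = 30*√33; 3√132 = 6*√33; √272 = 4*√17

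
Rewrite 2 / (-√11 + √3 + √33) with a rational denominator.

(-82*√3 - 132 + 50*√11 + 38*√33)/229

Group as (√3 + √33) - √11; multiply by (√3 + √33) + √11, then rationalise the remaining surd.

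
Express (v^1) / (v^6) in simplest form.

v^(-5)

Quotient: (v^-5)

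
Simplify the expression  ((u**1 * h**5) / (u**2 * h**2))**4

Inside the bracket: (u**-1) * h**3
Raise to the power 4: (u**-4) * h**12

h**12/u**4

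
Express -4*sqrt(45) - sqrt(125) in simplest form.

4*sqrt(45) = 12*sqrt(5); sqrt(125) = 5*sqrt(5)
Combine: (-12 - 5)·sqrt(5) = -17*sqrt(5)

-17*sqrt(5)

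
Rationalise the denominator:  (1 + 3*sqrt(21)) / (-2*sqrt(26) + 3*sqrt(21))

(2*sqrt(26) + 3*sqrt(21) + 6*sqrt(546) + 189)/85

Multiply numerator and denominator by 2*sqrt(26) + 3*sqrt(21).
Denominator becomes 85; numerator becomes 2*sqrt(26) + 3*sqrt(21) + 6*sqrt(546) + 189.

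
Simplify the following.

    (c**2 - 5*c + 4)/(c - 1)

Factor: c**2 - 5*c + 4 = (c - 4)*(c - 1)
Cancel the common factor (c - 1).

c - 4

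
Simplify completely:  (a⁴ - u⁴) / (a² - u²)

Difference of fourth powers: factor out (a² - u²).

a² + u²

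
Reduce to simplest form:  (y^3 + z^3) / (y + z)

Apply the sum-of-cubes factorisation and cancel (y + z).

y^2 - y*z + z^2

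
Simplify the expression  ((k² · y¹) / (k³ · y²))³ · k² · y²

1/(k*y)

Inside the bracket: (k^-1) · (y^-1)
Raise to the power 3: (k^-3) · (y^-3)
Multiply by k² · y²: add exponents.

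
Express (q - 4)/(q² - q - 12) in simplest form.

1/(q + 3)

Factor: q² - q - 12 = (q + 3)·(q - 4)
Cancel the common factor (q - 4).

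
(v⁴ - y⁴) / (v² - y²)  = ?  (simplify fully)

v² + y²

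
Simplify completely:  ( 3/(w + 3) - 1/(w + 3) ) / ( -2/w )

Numerator: 3/(w + 3) - 1/(w + 3) = 2/(w + 3)
Denominator: -2/w = -2/w
Divide: (2/(w + 3)) · (-w/2) = -w/(w + 3)

-w/(w + 3)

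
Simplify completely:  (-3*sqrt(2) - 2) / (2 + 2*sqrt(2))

(-4 + sqrt(2))/2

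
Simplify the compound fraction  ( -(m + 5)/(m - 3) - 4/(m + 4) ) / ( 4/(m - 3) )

(-m² - 13*m - 8)/(4*m + 16)

Numerator: -(m + 5)/(m - 3) - 4/(m + 4) = (-m² - 13*m - 8)/(m² + m - 12)
Denominator: 4/(m - 3) = 4/(m - 3)
Divide: ((-m² - 13*m - 8)/(m² + m - 12)) · (m/4 - 3/4) = (-m² - 13*m - 8)/(4*m + 16)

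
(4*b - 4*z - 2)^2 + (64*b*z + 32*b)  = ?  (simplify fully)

After expansion: 16*b^2 + 32*b*z + 16*b + 16*z^2 + 16*z + 4 — a perfect-square trinomial.

4*(2*b + 2*z + 1)^2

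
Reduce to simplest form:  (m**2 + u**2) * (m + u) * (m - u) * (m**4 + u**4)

m**8 - u**8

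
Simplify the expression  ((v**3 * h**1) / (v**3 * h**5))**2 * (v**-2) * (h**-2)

Inside the bracket: (h**-4)
Raise to the power 2: (h**-8)
Multiply by (v**-2) * (h**-2): add exponents.

1/(h**10*v**2)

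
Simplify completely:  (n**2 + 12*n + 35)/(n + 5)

Factor: n**2 + 12*n + 35 = (n + 7)*(n + 5)
Cancel the common factor (n + 5).

n + 7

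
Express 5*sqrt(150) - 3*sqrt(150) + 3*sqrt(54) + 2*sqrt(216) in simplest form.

31*sqrt(6)

5*sqrt(150) = 25*sqrt(6); 3*sqrt(150) = 15*sqrt(6); 3*sqrt(54) = 9*sqrt(6); 2*sqrt(216) = 12*sqrt(6)
Combine: (25 - 15 + 9 + 12)·sqrt(6) = 31*sqrt(6)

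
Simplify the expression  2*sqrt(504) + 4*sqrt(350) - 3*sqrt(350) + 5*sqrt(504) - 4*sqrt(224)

2*sqrt(504) = 12*sqrt(14); 4*sqrt(350) = 20*sqrt(14); 3*sqrt(350) = 15*sqrt(14); 5*sqrt(504) = 30*sqrt(14); 4*sqrt(224) = 16*sqrt(14)
Combine: (12 + 20 - 15 + 30 - 16)·sqrt(14) = 31*sqrt(14)

31*sqrt(14)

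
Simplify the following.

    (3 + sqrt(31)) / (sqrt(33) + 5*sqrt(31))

Multiply numerator and denominator by -sqrt(33) + 5*sqrt(31).
Denominator becomes 742; numerator becomes -sqrt(1023) - 3*sqrt(33) + 15*sqrt(31) + 155.

(-sqrt(1023) - 3*sqrt(33) + 15*sqrt(31) + 155)/742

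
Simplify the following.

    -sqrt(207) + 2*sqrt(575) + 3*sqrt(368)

19*sqrt(23)

sqrt(207) = 3*sqrt(23); 2*sqrt(575) = 10*sqrt(23); 3*sqrt(368) = 12*sqrt(23)
Combine: (-3 + 10 + 12)·sqrt(23) = 19*sqrt(23)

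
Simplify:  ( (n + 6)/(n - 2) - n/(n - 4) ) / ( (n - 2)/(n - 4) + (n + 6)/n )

Numerator: (n + 6)/(n - 2) - n/(n - 4) = (4*n - 24)/(n^2 - 6*n + 8)
Denominator: (n - 2)/(n - 4) + (n + 6)/n = (2*n^2 - 24)/(n^2 - 4*n)
Divide: ((4*n - 24)/(n^2 - 6*n + 8)) · ((n^2 - 4*n)/(2*n^2 - 24)) = (2*n^2 - 12*n)/(n^3 - 2*n^2 - 12*n + 24)

(2*n^2 - 12*n)/(n^3 - 2*n^2 - 12*n + 24)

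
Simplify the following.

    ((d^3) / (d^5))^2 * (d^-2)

Inside the bracket: (d^-2)
Raise to the power 2: (d^-4)
Multiply by (d^-2): add exponents.

d^(-6)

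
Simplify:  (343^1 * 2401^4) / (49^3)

7^13

343^1 = 7^3; 2401^4 = 7^16; 49^3 = 7^6
Combine exponents: 7^13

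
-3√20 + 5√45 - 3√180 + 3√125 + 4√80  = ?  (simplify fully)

3√20 = 6*√5; 5√45 = 15*√5; 3√180 = 18*√5; 3√125 = 15*√5; 4√80 = 16*√5
Combine: (-6 + 15 - 18 + 15 + 16)·√5 = 22*√5

22*√5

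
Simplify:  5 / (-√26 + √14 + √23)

Group as (√14 + √23) - √26; multiply by (√14 + √23) + √26, then rationalise the remaining surd.

(-55*√26 + 85*√23 + 175*√14 + 20*√2093)/1167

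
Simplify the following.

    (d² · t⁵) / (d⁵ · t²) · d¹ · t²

Quotient: (d^-3) · t³
Multiply by d¹ · t²: add exponents.

t⁵/d²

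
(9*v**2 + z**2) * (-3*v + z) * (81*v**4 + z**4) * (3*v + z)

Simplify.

-6561*v**8 + z**8

Pair the conjugate factors: (z+(3*v))(z-(3*v)) = -9*v**2 + z**2, then repeat with the next factor.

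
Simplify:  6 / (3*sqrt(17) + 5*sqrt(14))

(-18*sqrt(17) + 30*sqrt(14))/197

Multiply numerator and denominator by -5*sqrt(14) + 3*sqrt(17).
Denominator becomes -197; numerator becomes -30*sqrt(14) + 18*sqrt(17).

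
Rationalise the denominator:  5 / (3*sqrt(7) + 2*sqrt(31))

(-15*sqrt(7) + 10*sqrt(31))/61

Multiply numerator and denominator by -3*sqrt(7) + 2*sqrt(31).
Denominator becomes 61; numerator becomes -15*sqrt(7) + 10*sqrt(31).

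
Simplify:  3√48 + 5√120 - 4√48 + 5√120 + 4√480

-4*√3 + 36*√30

3√48 = 12*√3; 5√120 = 10*√30; 4√48 = 16*√3; 5√120 = 10*√30; 4√480 = 16*√30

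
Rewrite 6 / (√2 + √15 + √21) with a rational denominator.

(-9*√70 - 6*√21 + 12*√15 + 51*√2)/26

Group as (√2 + √21) + √15; multiply by (√2 + √21) - √15, then rationalise the remaining surd.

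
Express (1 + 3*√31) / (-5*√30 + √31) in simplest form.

Multiply numerator and denominator by √31 + 5*√30.
Denominator becomes -719; numerator becomes √31 + 5*√30 + 93 + 15*√930.

(-15*√930 - 93 - 5*√30 - √31)/719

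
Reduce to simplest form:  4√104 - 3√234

4√104 = 8*√26; 3√234 = 9*√26
Combine: (8 - 9)·√26 = -√26

-√26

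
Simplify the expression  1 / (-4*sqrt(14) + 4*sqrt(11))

Multiply numerator and denominator by 4*sqrt(11) + 4*sqrt(14).
Denominator becomes -48; numerator becomes 4*sqrt(11) + 4*sqrt(14).

(-sqrt(14) - sqrt(11))/12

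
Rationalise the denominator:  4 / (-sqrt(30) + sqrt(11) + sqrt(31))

(-12*sqrt(30) + 10*sqrt(31) + 50*sqrt(11) + 2*sqrt(10230))/305

Group as (sqrt(11) + sqrt(31)) - sqrt(30); multiply by (sqrt(11) + sqrt(31)) + sqrt(30), then rationalise the remaining surd.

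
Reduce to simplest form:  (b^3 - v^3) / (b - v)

b^2 + b*v + v^2

Apply the difference-of-cubes factorisation and cancel (b - v).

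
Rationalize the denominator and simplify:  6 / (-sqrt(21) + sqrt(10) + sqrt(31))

(-10*sqrt(21) + 21*sqrt(10) + sqrt(6510))/70

Group as (sqrt(10) + sqrt(31)) - sqrt(21); multiply by (sqrt(10) + sqrt(31)) + sqrt(21), then rationalise the remaining surd.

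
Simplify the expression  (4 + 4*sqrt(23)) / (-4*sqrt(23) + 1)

Multiply numerator and denominator by 1 + 4*sqrt(23).
Denominator becomes -367; numerator becomes 20*sqrt(23) + 372.

(-372 - 20*sqrt(23))/367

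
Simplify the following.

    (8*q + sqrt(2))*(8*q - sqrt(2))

64*q^2 - 2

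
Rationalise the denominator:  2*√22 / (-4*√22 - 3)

(-176 + 6*√22)/343

Multiply numerator and denominator by -3 + 4*√22.
Denominator becomes -343; numerator becomes -6*√22 + 176.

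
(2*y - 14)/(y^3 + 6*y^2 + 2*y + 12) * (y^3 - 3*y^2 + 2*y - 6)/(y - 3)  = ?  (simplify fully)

Factor: 2*y - 14 = 2*(y - 7);  y^3 + 6*y^2 + 2*y + 12 = (y^2 + 2)*(y + 6);  y^3 - 3*y^2 + 2*y - 6 = (y - 3)*(y^2 + 2)
Cancel the common factors (y^2 + 2), (y - 3).

(2*y - 14)/(y + 6)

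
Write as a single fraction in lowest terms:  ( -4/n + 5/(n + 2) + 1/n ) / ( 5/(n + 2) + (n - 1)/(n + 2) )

(2*n - 6)/(n^2 + 4*n)

Numerator: -4/n + 5/(n + 2) + 1/n = (2*n - 6)/(n^2 + 2*n)
Denominator: 5/(n + 2) + (n - 1)/(n + 2) = (n + 4)/(n + 2)
Divide: ((2*n - 6)/(n^2 + 2*n)) · ((n + 2)/(n + 4)) = (2*n - 6)/(n^2 + 4*n)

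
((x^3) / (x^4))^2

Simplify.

x^(-2)

Inside the bracket: (x^-1)
Raise to the power 2: (x^-2)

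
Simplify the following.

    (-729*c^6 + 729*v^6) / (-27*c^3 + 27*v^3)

Difference of sixth powers: factor out (-27*c^3 + 27*v^3).

27*c^3 + 27*v^3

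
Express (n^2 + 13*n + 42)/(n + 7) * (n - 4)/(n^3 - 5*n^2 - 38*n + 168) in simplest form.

Factor: n^2 + 13*n + 42 = (n + 6)*(n + 7);  n^3 - 5*n^2 - 38*n + 168 = (n - 7)*(n - 4)*(n + 6)
Cancel the common factors (n + 7), (n + 6), (n - 4).

1/(n - 7)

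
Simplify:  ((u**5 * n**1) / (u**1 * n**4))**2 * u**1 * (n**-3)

u**9/n**9

Inside the bracket: u**4 * (n**-3)
Raise to the power 2: u**8 * (n**-6)
Multiply by u**1 * (n**-3): add exponents.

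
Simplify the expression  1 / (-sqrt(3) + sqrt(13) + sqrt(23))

(-33*sqrt(3) - 7*sqrt(23) + 13*sqrt(13) + 2*sqrt(897))/107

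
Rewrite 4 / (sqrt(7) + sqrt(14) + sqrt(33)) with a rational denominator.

(-7*sqrt(66) - 6*sqrt(33) + 13*sqrt(14) + 20*sqrt(7))/31

Group as (sqrt(7) + sqrt(33)) + sqrt(14); multiply by (sqrt(7) + sqrt(33)) - sqrt(14), then rationalise the remaining surd.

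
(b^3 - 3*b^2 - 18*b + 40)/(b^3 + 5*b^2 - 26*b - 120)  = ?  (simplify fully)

(b - 2)/(b + 6)

Factor: b^3 - 3*b^2 - 18*b + 40 = (b + 4)*(b - 2)*(b - 5);  b^3 + 5*b^2 - 26*b - 120 = (b - 5)*(b + 6)*(b + 4)
Cancel the common factors (b - 5), (b + 4).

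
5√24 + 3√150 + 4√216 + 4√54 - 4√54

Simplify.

5√24 = 10*√6; 3√150 = 15*√6; 4√216 = 24*√6; 4√54 = 12*√6; 4√54 = 12*√6
Combine: (10 + 15 + 24 + 12 - 12)·√6 = 49*√6

49*√6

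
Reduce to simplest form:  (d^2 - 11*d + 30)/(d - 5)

Factor: d^2 - 11*d + 30 = (d - 5)*(d - 6)
Cancel the common factor (d - 5).

d - 6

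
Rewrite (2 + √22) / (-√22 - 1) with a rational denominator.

(-20 - √22)/21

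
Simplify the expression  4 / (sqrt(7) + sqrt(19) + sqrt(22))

Group as (sqrt(19) + sqrt(22)) + sqrt(7); multiply by (sqrt(19) + sqrt(22)) - sqrt(7), then rationalise the remaining surd.

(-2*sqrt(2926) + 4*sqrt(22) + 10*sqrt(19) + 34*sqrt(7))/129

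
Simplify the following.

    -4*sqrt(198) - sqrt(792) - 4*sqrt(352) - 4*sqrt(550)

-54*sqrt(22)

4*sqrt(198) = 12*sqrt(22); sqrt(792) = 6*sqrt(22); 4*sqrt(352) = 16*sqrt(22); 4*sqrt(550) = 20*sqrt(22)
Combine: (-12 - 6 - 16 - 20)·sqrt(22) = -54*sqrt(22)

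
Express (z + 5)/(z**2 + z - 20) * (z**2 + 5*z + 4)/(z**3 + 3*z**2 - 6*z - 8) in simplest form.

1/(z**2 - 6*z + 8)

Factor: z**2 + z - 20 = (z + 5)*(z - 4);  z**2 + 5*z + 4 = (z + 4)*(z + 1);  z**3 + 3*z**2 - 6*z - 8 = (z - 2)*(z + 1)*(z + 4)
Cancel the common factors (z + 5), (z + 1), (z + 4).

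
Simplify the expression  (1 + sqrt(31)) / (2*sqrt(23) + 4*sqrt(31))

(-sqrt(713) - sqrt(23) + 2*sqrt(31) + 62)/202

Multiply numerator and denominator by -2*sqrt(23) + 4*sqrt(31).
Denominator becomes 404; numerator becomes -2*sqrt(713) - 2*sqrt(23) + 4*sqrt(31) + 124.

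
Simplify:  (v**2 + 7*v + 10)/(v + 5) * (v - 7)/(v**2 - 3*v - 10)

(v - 7)/(v - 5)

Factor: v**2 + 7*v + 10 = (v + 2)*(v + 5);  v**2 - 3*v - 10 = (v - 5)*(v + 2)
Cancel the common factors (v + 2), (v + 5).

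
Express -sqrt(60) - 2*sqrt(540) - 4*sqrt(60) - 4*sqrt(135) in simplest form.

-34*sqrt(15)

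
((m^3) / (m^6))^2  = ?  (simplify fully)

Inside the bracket: (m^-3)
Raise to the power 2: (m^-6)

m^(-6)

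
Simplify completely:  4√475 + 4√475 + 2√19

42*√19

4√475 = 20*√19; 4√475 = 20*√19; 2√19 = 2*√19
Combine: (20 + 20 + 2)·√19 = 42*√19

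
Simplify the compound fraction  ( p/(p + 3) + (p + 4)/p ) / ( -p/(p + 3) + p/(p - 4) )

Numerator: p/(p + 3) + (p + 4)/p = (2*p² + 7*p + 12)/(p² + 3*p)
Denominator: -p/(p + 3) + p/(p - 4) = 7*p/(p² - p - 12)
Divide: ((2*p² + 7*p + 12)/(p² + 3*p)) · ((p² - p - 12)/(7*p)) = (2*p³ - p² - 16*p - 48)/(7*p²)

(2*p³ - p² - 16*p - 48)/(7*p²)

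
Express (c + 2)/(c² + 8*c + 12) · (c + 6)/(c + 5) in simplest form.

Factor: c² + 8*c + 12 = (c + 2)·(c + 6)
Cancel the common factors (c + 6), (c + 2).

1/(c + 5)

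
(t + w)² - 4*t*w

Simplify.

(t - w)²

Expand the square and combine the 4*t*w term.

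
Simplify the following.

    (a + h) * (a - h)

(a+h)(a-h) = a^2 - h^2.

a^2 - h^2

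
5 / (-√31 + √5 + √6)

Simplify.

Group as (√5 + √6) - √31; multiply by (√5 + √6) + √31, then rationalise the remaining surd.

(-10*√31 - 15*√6 - 16*√5 - √930)/28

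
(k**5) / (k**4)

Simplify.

k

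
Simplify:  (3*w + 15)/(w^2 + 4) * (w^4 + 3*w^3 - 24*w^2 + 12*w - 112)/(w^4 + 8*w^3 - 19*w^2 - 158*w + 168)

Factor: 3*w + 15 = 3*(w + 5);  w^4 + 3*w^3 - 24*w^2 + 12*w - 112 = (w^2 + 4)*(w - 4)*(w + 7);  w^4 + 8*w^3 - 19*w^2 - 158*w + 168 = (w - 4)*(w + 6)*(w - 1)*(w + 7)
Cancel the common factors (w^2 + 4), (w - 4), (w + 7).

(3*w + 15)/(w^2 + 5*w - 6)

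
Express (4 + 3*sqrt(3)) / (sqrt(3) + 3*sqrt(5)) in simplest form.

Multiply numerator and denominator by -3*sqrt(5) + sqrt(3).
Denominator becomes -42; numerator becomes -9*sqrt(15) - 12*sqrt(5) + 4*sqrt(3) + 9.

(-9 - 4*sqrt(3) + 12*sqrt(5) + 9*sqrt(15))/42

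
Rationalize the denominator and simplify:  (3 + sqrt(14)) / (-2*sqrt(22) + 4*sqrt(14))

Multiply numerator and denominator by 2*sqrt(22) + 4*sqrt(14).
Denominator becomes 136; numerator becomes 6*sqrt(22) + 4*sqrt(77) + 12*sqrt(14) + 56.

(3*sqrt(22) + 2*sqrt(77) + 6*sqrt(14) + 28)/68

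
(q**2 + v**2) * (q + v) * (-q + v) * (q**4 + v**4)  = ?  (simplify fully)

Telescope via difference of squares: (v+q)(v-q) = -q**2 + v**2, then repeat with the next factor.

-q**8 + v**8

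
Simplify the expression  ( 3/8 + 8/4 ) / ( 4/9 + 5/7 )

Numerator: 3/8 + 8/4 = 19/8
Denominator: 4/9 + 5/7 = 73/63
Divide: (19/8) · (63/73) = 1197/584

1197/584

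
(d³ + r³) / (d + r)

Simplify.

d² - d*r + r²

r^3 + d^3 = (d + r)(d² - d*r + r²).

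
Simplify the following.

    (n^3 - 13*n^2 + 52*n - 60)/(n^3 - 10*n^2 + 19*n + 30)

(n - 2)/(n + 1)

Factor: n^3 - 13*n^2 + 52*n - 60 = (n - 6)*(n - 5)*(n - 2);  n^3 - 10*n^2 + 19*n + 30 = (n - 5)*(n - 6)*(n + 1)
Cancel the common factors (n - 5), (n - 6).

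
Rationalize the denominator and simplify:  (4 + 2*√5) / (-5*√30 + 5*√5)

Multiply numerator and denominator by 5*√5 + 5*√30.
Denominator becomes -625; numerator becomes 20*√5 + 50 + 20*√30 + 50*√6.

(-10*√6 - 4*√30 - 10 - 4*√5)/125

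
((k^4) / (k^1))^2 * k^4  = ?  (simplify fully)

Inside the bracket: k^3
Raise to the power 2: k^6
Multiply by k^4: add exponents.

k^10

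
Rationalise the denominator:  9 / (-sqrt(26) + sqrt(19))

(-9*sqrt(26) - 9*sqrt(19))/7

Multiply numerator and denominator by sqrt(19) + sqrt(26).
Denominator becomes -7; numerator becomes 9*sqrt(19) + 9*sqrt(26).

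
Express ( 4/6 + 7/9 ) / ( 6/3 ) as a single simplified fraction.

13/18

Numerator: 4/6 + 7/9 = 13/9
Denominator: 6/3 = 2
Divide: (13/9) · (1/2) = 13/18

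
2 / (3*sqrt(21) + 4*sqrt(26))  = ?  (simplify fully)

(-6*sqrt(21) + 8*sqrt(26))/227

Multiply numerator and denominator by -4*sqrt(26) + 3*sqrt(21).
Denominator becomes -227; numerator becomes -8*sqrt(26) + 6*sqrt(21).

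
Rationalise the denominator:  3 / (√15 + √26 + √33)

(-9*√1430 + 12*√33 + 33*√26 + 66*√15)/748

Group as (√15 + √26) + √33; multiply by (√15 + √26) - √33, then rationalise the remaining surd.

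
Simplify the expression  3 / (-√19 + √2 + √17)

(6*√17 + 51*√2 + 3*√646)/68

Group as (√2 + √17) - √19; multiply by (√2 + √17) + √19, then rationalise the remaining surd.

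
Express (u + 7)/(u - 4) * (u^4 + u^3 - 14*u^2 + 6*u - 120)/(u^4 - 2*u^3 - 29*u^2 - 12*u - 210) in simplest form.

(u + 7)/(u - 7)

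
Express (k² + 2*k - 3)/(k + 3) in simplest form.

Factor: k² + 2*k - 3 = (k - 1)·(k + 3)
Cancel the common factor (k + 3).

k - 1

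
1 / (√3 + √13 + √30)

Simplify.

(-10*√13 - 20*√3 + 3*√130 + 7*√30)/20

Group as (√3 + √13) + √30; multiply by (√3 + √13) - √30, then rationalise the remaining surd.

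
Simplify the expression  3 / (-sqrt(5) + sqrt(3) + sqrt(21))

(-69*sqrt(3) - 18*sqrt(35) + 57*sqrt(5) + 39*sqrt(21))/109

Group as (sqrt(3) + sqrt(21)) - sqrt(5); multiply by (sqrt(3) + sqrt(21)) + sqrt(5), then rationalise the remaining surd.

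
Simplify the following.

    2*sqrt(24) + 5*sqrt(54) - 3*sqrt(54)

10*sqrt(6)

2*sqrt(24) = 4*sqrt(6); 5*sqrt(54) = 15*sqrt(6); 3*sqrt(54) = 9*sqrt(6)
Combine: (4 + 15 - 9)·sqrt(6) = 10*sqrt(6)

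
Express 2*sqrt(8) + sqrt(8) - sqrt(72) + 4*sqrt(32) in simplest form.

16*sqrt(2)

2*sqrt(8) = 4*sqrt(2); sqrt(8) = 2*sqrt(2); sqrt(72) = 6*sqrt(2); 4*sqrt(32) = 16*sqrt(2)
Combine: (4 + 2 - 6 + 16)·sqrt(2) = 16*sqrt(2)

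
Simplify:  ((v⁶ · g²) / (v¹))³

g⁶*v^15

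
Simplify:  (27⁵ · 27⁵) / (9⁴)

27⁵ = 3^15; 27⁵ = 3^15; 9⁴ = 3^8
Combine exponents: 3^22

3^22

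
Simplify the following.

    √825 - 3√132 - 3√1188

√825 = 5*√33; 3√132 = 6*√33; 3√1188 = 18*√33
Combine: (5 - 6 - 18)·√33 = -19*√33

-19*√33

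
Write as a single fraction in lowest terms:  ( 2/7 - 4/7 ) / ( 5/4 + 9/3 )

Numerator: 2/7 - 4/7 = -2/7
Denominator: 5/4 + 9/3 = 17/4
Divide: (-2/7) · (4/17) = -8/119

-8/119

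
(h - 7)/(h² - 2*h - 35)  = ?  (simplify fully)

1/(h + 5)

Factor: h² - 2*h - 35 = (h + 5)·(h - 7)
Cancel the common factor (h - 7).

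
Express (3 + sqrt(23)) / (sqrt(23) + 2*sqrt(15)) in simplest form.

Multiply numerator and denominator by -2*sqrt(15) + sqrt(23).
Denominator becomes -37; numerator becomes -2*sqrt(345) - 6*sqrt(15) + 3*sqrt(23) + 23.

(-23 - 3*sqrt(23) + 6*sqrt(15) + 2*sqrt(345))/37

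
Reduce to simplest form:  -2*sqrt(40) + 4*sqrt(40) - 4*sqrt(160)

-12*sqrt(10)

2*sqrt(40) = 4*sqrt(10); 4*sqrt(40) = 8*sqrt(10); 4*sqrt(160) = 16*sqrt(10)
Combine: (-4 + 8 - 16)·sqrt(10) = -12*sqrt(10)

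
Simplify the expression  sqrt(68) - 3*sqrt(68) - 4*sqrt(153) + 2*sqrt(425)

-6*sqrt(17)

sqrt(68) = 2*sqrt(17); 3*sqrt(68) = 6*sqrt(17); 4*sqrt(153) = 12*sqrt(17); 2*sqrt(425) = 10*sqrt(17)
Combine: (2 - 6 - 12 + 10)·sqrt(17) = -6*sqrt(17)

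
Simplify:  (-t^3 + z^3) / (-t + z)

z^3 - t^3 = (-t + z)(t^2 + t*z + z^2).

t^2 + t*z + z^2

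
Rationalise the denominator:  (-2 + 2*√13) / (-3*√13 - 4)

(-86 + 14*√13)/101

Multiply numerator and denominator by -4 + 3*√13.
Denominator becomes -101; numerator becomes -14*√13 + 86.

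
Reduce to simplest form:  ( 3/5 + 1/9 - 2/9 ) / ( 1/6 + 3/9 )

44/45

Numerator: 3/5 + 1/9 - 2/9 = 22/45
Denominator: 1/6 + 3/9 = 1/2
Divide: (22/45) · (2) = 44/45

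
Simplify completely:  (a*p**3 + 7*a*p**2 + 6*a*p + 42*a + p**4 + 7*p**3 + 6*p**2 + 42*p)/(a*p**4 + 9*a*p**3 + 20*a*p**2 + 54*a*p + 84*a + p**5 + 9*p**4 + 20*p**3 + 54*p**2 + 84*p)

Factor: a*p**3 + 7*a*p**2 + 6*a*p + 42*a + p**4 + 7*p**3 + 6*p**2 + 42*p = (p + 7)*(p**2 + 6)*(a + p);  a*p**4 + 9*a*p**3 + 20*a*p**2 + 54*a*p + 84*a + p**5 + 9*p**4 + 20*p**3 + 54*p**2 + 84*p = (a + p)*(p + 2)*(p**2 + 6)*(p + 7)
Cancel the common factors (p**2 + 6), (a + p), (p + 7).

1/(p + 2)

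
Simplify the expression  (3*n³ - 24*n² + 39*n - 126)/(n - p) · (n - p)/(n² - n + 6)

Factor: 3*n³ - 24*n² + 39*n - 126 = 3·(n - 7)·(n² - n + 6)
Cancel the common factors (n² - n + 6), (n - p).

3*n - 21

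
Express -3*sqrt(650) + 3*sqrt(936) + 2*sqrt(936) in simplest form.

15*sqrt(26)

3*sqrt(650) = 15*sqrt(26); 3*sqrt(936) = 18*sqrt(26); 2*sqrt(936) = 12*sqrt(26)
Combine: (-15 + 18 + 12)·sqrt(26) = 15*sqrt(26)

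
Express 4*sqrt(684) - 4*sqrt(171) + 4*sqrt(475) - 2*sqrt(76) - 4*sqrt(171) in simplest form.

16*sqrt(19)

4*sqrt(684) = 24*sqrt(19); 4*sqrt(171) = 12*sqrt(19); 4*sqrt(475) = 20*sqrt(19); 2*sqrt(76) = 4*sqrt(19); 4*sqrt(171) = 12*sqrt(19)
Combine: (24 - 12 + 20 - 4 - 12)·sqrt(19) = 16*sqrt(19)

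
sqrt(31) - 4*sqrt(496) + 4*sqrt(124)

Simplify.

-7*sqrt(31)

sqrt(31) = sqrt(31); 4*sqrt(496) = 16*sqrt(31); 4*sqrt(124) = 8*sqrt(31)
Combine: (1 - 16 + 8)·sqrt(31) = -7*sqrt(31)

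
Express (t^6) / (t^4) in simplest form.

Quotient: t^2

t^2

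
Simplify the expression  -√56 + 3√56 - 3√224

√56 = 2*√14; 3√56 = 6*√14; 3√224 = 12*√14
Combine: (-2 + 6 - 12)·√14 = -8*√14

-8*√14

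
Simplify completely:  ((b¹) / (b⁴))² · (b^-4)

b^(-10)

Inside the bracket: (b^-3)
Raise to the power 2: (b^-6)
Multiply by (b^-4): add exponents.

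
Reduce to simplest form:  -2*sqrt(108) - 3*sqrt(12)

-18*sqrt(3)

2*sqrt(108) = 12*sqrt(3); 3*sqrt(12) = 6*sqrt(3)
Combine: (-12 - 6)·sqrt(3) = -18*sqrt(3)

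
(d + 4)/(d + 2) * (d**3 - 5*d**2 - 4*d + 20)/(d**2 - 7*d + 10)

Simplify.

Factor: d**3 - 5*d**2 - 4*d + 20 = (d - 5)*(d + 2)*(d - 2);  d**2 - 7*d + 10 = (d - 2)*(d - 5)
Cancel the common factors (d - 2), (d - 5), (d + 2).

d + 4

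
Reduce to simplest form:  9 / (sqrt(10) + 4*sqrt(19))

Multiply numerator and denominator by -sqrt(10) + 4*sqrt(19).
Denominator becomes 294; numerator becomes -9*sqrt(10) + 36*sqrt(19).

(-3*sqrt(10) + 12*sqrt(19))/98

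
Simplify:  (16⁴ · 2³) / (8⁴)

2^7

16⁴ = 2^16; 2³ = 2^3; 8⁴ = 2^12
Combine exponents: 2^7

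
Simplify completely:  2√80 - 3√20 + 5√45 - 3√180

2√80 = 8*√5; 3√20 = 6*√5; 5√45 = 15*√5; 3√180 = 18*√5
Combine: (8 - 6 + 15 - 18)·√5 = -√5

-√5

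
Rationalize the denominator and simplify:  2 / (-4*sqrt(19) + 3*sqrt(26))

(-4*sqrt(19) - 3*sqrt(26))/35

Multiply numerator and denominator by 3*sqrt(26) + 4*sqrt(19).
Denominator becomes -70; numerator becomes 6*sqrt(26) + 8*sqrt(19).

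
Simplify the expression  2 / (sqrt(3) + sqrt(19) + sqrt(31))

(-4*sqrt(1767) - 18*sqrt(31) + 30*sqrt(19) + 94*sqrt(3))/147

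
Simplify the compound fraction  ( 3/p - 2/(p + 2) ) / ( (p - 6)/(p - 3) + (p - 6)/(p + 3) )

(p³ + 6*p² - 9*p - 54)/(2*p⁴ - 8*p³ - 24*p²)

Numerator: 3/p - 2/(p + 2) = (p + 6)/(p² + 2*p)
Denominator: (p - 6)/(p - 3) + (p - 6)/(p + 3) = (2*p² - 12*p)/(p² - 9)
Divide: ((p + 6)/(p² + 2*p)) · ((p² - 9)/(2*p² - 12*p)) = (p³ + 6*p² - 9*p - 54)/(2*p⁴ - 8*p³ - 24*p²)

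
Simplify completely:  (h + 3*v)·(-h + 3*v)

-h² + 9*v²

Difference of squares with P = 3*v, Q = h.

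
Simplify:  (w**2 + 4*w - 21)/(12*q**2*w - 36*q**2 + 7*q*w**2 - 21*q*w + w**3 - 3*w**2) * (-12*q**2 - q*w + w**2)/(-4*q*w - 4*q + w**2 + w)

(w + 7)/(4*q*w + 4*q + w**2 + w)

Factor: w**2 + 4*w - 21 = (w + 7)*(w - 3);  12*q**2*w - 36*q**2 + 7*q*w**2 - 21*q*w + w**3 - 3*w**2 = (3*q + w)*(4*q + w)*(w - 3);  -12*q**2 - q*w + w**2 = (-4*q + w)*(3*q + w);  -4*q*w - 4*q + w**2 + w = (w + 1)*(-4*q + w)
Cancel the common factors (w - 3), (3*q + w), (-4*q + w).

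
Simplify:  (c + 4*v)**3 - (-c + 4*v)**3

Binomially expand both and collect terms in (4*v), c.

2*c*(c**2 + 48*v**2)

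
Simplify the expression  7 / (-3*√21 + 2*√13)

(-21*√21 - 14*√13)/137

Multiply numerator and denominator by 2*√13 + 3*√21.
Denominator becomes -137; numerator becomes 14*√13 + 21*√21.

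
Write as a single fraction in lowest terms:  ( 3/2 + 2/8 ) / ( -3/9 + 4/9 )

Numerator: 3/2 + 2/8 = 7/4
Denominator: -3/9 + 4/9 = 1/9
Divide: (7/4) · (9) = 63/4

63/4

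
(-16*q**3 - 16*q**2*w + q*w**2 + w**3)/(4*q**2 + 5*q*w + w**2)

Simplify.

-4*q + w

Factor: -16*q**3 - 16*q**2*w + q*w**2 + w**3 = (q + w)*(4*q + w)*(-4*q + w);  4*q**2 + 5*q*w + w**2 = (q + w)*(4*q + w)
Cancel the common factors (4*q + w), (q + w).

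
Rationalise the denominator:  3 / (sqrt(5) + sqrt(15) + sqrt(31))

(-30*sqrt(93) - 33*sqrt(31) + 63*sqrt(15) + 123*sqrt(5))/179

Group as (sqrt(5) + sqrt(15)) + sqrt(31); multiply by (sqrt(5) + sqrt(15)) - sqrt(31), then rationalise the remaining surd.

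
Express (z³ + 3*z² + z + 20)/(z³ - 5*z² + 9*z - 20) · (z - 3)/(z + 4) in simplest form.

Factor: z³ + 3*z² + z + 20 = (z + 4)·(z² - z + 5);  z³ - 5*z² + 9*z - 20 = (z - 4)·(z² - z + 5)
Cancel the common factors (z² - z + 5), (z + 4).

(z - 3)/(z - 4)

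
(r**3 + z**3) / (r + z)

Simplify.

r**3 + z**3 = (r + z)(r**2 - r*z + z**2).

r**2 - r*z + z**2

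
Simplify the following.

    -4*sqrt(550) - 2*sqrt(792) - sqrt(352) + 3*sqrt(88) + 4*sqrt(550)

4*sqrt(550) = 20*sqrt(22); 2*sqrt(792) = 12*sqrt(22); sqrt(352) = 4*sqrt(22); 3*sqrt(88) = 6*sqrt(22); 4*sqrt(550) = 20*sqrt(22)
Combine: (-20 - 12 - 4 + 6 + 20)·sqrt(22) = -10*sqrt(22)

-10*sqrt(22)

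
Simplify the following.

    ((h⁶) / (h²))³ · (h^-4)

h⁸

Inside the bracket: h⁴
Raise to the power 3: h^12
Multiply by (h^-4): add exponents.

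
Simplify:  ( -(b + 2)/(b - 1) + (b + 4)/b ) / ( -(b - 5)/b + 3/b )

Numerator: -(b + 2)/(b - 1) + (b + 4)/b = (b - 4)/(b**2 - b)
Denominator: -(b - 5)/b + 3/b = (-b + 8)/b
Divide: ((b - 4)/(b**2 - b)) · (b/(-b + 8)) = (-b + 4)/(b**2 - 9*b + 8)

(-b + 4)/(b**2 - 9*b + 8)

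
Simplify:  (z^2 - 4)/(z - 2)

z + 2

Factor: z^2 - 4 = (z + 2)*(z - 2)
Cancel the common factor (z - 2).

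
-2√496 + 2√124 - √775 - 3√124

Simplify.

-15*√31

2√496 = 8*√31; 2√124 = 4*√31; √775 = 5*√31; 3√124 = 6*√31
Combine: (-8 + 4 - 5 - 6)·√31 = -15*√31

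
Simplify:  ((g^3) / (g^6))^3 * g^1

Inside the bracket: (g^-3)
Raise to the power 3: (g^-9)
Multiply by g^1: add exponents.

g^(-8)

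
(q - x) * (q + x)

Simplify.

q^2 - x^2

Telescope via difference of squares: (q+x)(q-x) = q^2 - x^2.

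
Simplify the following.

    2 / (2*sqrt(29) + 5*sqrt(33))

(-4*sqrt(29) + 10*sqrt(33))/709

Multiply numerator and denominator by -2*sqrt(29) + 5*sqrt(33).
Denominator becomes 709; numerator becomes -4*sqrt(29) + 10*sqrt(33).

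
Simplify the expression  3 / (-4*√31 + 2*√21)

(-6*√31 - 3*√21)/206

Multiply numerator and denominator by 2*√21 + 4*√31.
Denominator becomes -412; numerator becomes 6*√21 + 12*√31.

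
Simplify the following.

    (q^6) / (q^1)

q^5

Quotient: q^5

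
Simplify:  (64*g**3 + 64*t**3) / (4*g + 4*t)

Apply the sum-of-cubes factorisation and cancel (4*g + 4*t).

16*g**2 - 16*g*t + 16*t**2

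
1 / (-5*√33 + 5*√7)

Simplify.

Multiply numerator and denominator by 5*√7 + 5*√33.
Denominator becomes -650; numerator becomes 5*√7 + 5*√33.

(-√33 - √7)/130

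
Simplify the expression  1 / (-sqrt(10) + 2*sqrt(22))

(sqrt(10) + 2*sqrt(22))/78

Multiply numerator and denominator by sqrt(10) + 2*sqrt(22).
Denominator becomes 78; numerator becomes sqrt(10) + 2*sqrt(22).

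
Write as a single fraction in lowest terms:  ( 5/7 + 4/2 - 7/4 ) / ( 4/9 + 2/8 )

243/175

Numerator: 5/7 + 4/2 - 7/4 = 27/28
Denominator: 4/9 + 2/8 = 25/36
Divide: (27/28) · (36/25) = 243/175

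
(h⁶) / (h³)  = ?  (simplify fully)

h³

Quotient: h³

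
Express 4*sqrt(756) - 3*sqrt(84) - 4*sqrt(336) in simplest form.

4*sqrt(756) = 24*sqrt(21); 3*sqrt(84) = 6*sqrt(21); 4*sqrt(336) = 16*sqrt(21)
Combine: (24 - 6 - 16)·sqrt(21) = 2*sqrt(21)

2*sqrt(21)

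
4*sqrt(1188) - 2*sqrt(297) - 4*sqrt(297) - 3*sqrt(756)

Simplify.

4*sqrt(1188) = 24*sqrt(33); 2*sqrt(297) = 6*sqrt(33); 4*sqrt(297) = 12*sqrt(33); 3*sqrt(756) = 18*sqrt(21)

-18*sqrt(21) + 6*sqrt(33)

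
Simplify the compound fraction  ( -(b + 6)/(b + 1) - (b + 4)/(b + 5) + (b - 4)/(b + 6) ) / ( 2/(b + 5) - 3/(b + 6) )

Numerator: -(b + 6)/(b + 1) - (b + 4)/(b + 5) + (b - 4)/(b + 6) = (-b³ - 26*b² - 149*b - 224)/(b³ + 12*b² + 41*b + 30)
Denominator: 2/(b + 5) - 3/(b + 6) = (-b - 3)/(b² + 11*b + 30)
Divide: ((-b³ - 26*b² - 149*b - 224)/(b³ + 12*b² + 41*b + 30)) · ((b² + 11*b + 30)/(-b - 3)) = (b³ + 26*b² + 149*b + 224)/(b² + 4*b + 3)

(b³ + 26*b² + 149*b + 224)/(b² + 4*b + 3)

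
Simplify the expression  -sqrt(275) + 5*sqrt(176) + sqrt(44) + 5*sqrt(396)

47*sqrt(11)

sqrt(275) = 5*sqrt(11); 5*sqrt(176) = 20*sqrt(11); sqrt(44) = 2*sqrt(11); 5*sqrt(396) = 30*sqrt(11)
Combine: (-5 + 20 + 2 + 30)·sqrt(11) = 47*sqrt(11)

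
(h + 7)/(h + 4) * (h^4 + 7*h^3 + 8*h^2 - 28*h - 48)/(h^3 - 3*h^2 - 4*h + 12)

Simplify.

(h^2 + 10*h + 21)/(h - 3)

Factor: h^4 + 7*h^3 + 8*h^2 - 28*h - 48 = (h + 4)*(h - 2)*(h + 2)*(h + 3);  h^3 - 3*h^2 - 4*h + 12 = (h + 2)*(h - 3)*(h - 2)
Cancel the common factors (h + 4), (h - 2), (h + 2).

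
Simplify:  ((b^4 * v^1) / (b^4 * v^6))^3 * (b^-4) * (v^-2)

1/(b^4*v^17)

Inside the bracket: (v^-5)
Raise to the power 3: (v^-15)
Multiply by (b^-4) * (v^-2): add exponents.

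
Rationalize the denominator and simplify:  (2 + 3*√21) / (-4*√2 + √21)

(-12*√42 - 63 - 8*√2 - 2*√21)/11

Multiply numerator and denominator by √21 + 4*√2.
Denominator becomes -11; numerator becomes 2*√21 + 8*√2 + 63 + 12*√42.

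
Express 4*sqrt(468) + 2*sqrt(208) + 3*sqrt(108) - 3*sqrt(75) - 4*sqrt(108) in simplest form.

4*sqrt(468) = 24*sqrt(13); 2*sqrt(208) = 8*sqrt(13); 3*sqrt(108) = 18*sqrt(3); 3*sqrt(75) = 15*sqrt(3); 4*sqrt(108) = 24*sqrt(3)

-21*sqrt(3) + 32*sqrt(13)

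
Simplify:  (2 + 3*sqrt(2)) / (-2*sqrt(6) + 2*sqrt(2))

(-3*sqrt(3) - 3 - sqrt(6) - sqrt(2))/4

Multiply numerator and denominator by 2*sqrt(2) + 2*sqrt(6).
Denominator becomes -16; numerator becomes 4*sqrt(2) + 4*sqrt(6) + 12 + 12*sqrt(3).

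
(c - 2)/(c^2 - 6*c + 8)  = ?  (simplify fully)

Factor: c^2 - 6*c + 8 = (c - 2)*(c - 4)
Cancel the common factor (c - 2).

1/(c - 4)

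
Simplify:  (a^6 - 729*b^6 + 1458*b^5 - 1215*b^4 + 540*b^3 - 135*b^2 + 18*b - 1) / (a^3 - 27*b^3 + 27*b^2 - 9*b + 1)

Factor a^6 - (3*b - 1)^6 and cancel (a^3 - (3*b - 1)^3).

a^3 + 27*b^3 - 27*b^2 + 9*b - 1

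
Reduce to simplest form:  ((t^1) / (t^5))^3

t^(-12)

Inside the bracket: (t^-4)
Raise to the power 3: (t^-12)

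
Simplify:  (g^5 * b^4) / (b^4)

Quotient: g^5

g^5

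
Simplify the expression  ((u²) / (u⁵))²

u^(-6)

Inside the bracket: (u^-3)
Raise to the power 2: (u^-6)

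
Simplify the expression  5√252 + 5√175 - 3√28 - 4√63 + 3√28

43*√7

5√252 = 30*√7; 5√175 = 25*√7; 3√28 = 6*√7; 4√63 = 12*√7; 3√28 = 6*√7
Combine: (30 + 25 - 6 - 12 + 6)·√7 = 43*√7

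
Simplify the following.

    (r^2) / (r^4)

r^(-2)

Quotient: (r^-2)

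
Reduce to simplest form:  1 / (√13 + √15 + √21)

Group as (√15 + √21) + √13; multiply by (√15 + √21) - √13, then rationalise the remaining surd.

(-6*√455 + 7*√21 + 19*√15 + 23*√13)/731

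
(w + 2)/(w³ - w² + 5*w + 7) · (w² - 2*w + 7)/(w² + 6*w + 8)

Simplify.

Factor: w³ - w² + 5*w + 7 = (w² - 2*w + 7)·(w + 1);  w² + 6*w + 8 = (w + 2)·(w + 4)
Cancel the common factors (w² - 2*w + 7), (w + 2).

1/(w² + 5*w + 4)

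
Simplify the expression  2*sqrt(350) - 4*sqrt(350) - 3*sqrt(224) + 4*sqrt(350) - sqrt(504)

-8*sqrt(14)

2*sqrt(350) = 10*sqrt(14); 4*sqrt(350) = 20*sqrt(14); 3*sqrt(224) = 12*sqrt(14); 4*sqrt(350) = 20*sqrt(14); sqrt(504) = 6*sqrt(14)
Combine: (10 - 20 - 12 + 20 - 6)·sqrt(14) = -8*sqrt(14)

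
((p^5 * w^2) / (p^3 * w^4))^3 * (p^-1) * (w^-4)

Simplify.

Inside the bracket: p^2 * (w^-2)
Raise to the power 3: p^6 * (w^-6)
Multiply by (p^-1) * (w^-4): add exponents.

p^5/w^10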